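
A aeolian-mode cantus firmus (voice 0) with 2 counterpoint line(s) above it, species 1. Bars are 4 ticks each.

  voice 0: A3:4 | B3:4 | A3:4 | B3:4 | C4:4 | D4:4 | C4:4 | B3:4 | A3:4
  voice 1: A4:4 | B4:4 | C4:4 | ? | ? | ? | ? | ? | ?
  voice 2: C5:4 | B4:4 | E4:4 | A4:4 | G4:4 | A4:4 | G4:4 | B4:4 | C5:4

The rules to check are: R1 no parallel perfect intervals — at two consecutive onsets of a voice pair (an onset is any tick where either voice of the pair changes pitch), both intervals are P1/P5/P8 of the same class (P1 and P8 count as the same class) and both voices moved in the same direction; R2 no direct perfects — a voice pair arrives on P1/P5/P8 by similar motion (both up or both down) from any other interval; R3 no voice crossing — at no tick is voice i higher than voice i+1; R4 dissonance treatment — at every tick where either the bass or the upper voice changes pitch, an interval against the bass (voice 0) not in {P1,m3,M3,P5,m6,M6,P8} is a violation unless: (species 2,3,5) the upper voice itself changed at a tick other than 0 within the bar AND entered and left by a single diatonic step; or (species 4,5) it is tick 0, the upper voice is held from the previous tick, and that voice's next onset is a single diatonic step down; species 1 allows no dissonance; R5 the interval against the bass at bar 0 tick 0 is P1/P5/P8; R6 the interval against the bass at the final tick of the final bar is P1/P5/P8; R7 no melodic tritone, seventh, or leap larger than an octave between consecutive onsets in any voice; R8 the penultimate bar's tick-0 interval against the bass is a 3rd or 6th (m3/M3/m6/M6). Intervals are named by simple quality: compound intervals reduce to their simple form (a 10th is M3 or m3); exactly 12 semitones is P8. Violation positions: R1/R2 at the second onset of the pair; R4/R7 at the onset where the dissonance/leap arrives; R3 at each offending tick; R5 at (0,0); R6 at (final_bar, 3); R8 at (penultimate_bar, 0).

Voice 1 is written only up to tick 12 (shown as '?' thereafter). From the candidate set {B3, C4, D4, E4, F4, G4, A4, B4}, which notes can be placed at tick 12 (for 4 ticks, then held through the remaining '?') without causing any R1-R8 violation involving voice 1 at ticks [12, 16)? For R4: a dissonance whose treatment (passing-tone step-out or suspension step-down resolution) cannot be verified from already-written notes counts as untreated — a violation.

{B3, G4}

B3: legal
C4: violates R4
D4: violates R2
E4: violates R4
F4: violates R4
G4: legal
A4: violates R2,R4
B4: violates R2,R3,R7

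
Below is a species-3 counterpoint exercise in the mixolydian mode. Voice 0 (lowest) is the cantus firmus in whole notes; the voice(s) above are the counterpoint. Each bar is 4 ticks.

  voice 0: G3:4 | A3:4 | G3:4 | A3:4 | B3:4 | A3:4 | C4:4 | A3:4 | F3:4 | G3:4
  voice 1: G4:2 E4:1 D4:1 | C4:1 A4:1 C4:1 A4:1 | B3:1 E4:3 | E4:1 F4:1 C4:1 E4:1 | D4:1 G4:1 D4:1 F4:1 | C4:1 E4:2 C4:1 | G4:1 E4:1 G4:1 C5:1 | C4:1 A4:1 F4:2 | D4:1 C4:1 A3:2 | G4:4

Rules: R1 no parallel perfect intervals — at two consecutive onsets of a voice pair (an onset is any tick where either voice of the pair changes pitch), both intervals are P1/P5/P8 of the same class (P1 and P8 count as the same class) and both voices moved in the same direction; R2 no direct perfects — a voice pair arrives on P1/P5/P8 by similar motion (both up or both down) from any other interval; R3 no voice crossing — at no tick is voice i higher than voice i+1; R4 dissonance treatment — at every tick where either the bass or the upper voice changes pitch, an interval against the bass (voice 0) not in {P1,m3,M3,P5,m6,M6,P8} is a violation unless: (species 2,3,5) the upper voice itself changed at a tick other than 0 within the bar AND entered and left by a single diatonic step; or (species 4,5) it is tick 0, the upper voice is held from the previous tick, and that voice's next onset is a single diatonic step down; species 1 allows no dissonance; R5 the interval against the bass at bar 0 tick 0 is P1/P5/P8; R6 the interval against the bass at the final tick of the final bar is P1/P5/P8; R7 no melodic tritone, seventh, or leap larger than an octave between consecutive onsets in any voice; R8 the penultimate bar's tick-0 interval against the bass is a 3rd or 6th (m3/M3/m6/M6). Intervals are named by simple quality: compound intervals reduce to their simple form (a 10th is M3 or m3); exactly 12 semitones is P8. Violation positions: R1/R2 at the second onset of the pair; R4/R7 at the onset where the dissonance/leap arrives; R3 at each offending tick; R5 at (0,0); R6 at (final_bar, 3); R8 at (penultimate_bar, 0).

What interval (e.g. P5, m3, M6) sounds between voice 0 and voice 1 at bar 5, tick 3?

voice 0=A3 voice 1=C4 -> m3

m3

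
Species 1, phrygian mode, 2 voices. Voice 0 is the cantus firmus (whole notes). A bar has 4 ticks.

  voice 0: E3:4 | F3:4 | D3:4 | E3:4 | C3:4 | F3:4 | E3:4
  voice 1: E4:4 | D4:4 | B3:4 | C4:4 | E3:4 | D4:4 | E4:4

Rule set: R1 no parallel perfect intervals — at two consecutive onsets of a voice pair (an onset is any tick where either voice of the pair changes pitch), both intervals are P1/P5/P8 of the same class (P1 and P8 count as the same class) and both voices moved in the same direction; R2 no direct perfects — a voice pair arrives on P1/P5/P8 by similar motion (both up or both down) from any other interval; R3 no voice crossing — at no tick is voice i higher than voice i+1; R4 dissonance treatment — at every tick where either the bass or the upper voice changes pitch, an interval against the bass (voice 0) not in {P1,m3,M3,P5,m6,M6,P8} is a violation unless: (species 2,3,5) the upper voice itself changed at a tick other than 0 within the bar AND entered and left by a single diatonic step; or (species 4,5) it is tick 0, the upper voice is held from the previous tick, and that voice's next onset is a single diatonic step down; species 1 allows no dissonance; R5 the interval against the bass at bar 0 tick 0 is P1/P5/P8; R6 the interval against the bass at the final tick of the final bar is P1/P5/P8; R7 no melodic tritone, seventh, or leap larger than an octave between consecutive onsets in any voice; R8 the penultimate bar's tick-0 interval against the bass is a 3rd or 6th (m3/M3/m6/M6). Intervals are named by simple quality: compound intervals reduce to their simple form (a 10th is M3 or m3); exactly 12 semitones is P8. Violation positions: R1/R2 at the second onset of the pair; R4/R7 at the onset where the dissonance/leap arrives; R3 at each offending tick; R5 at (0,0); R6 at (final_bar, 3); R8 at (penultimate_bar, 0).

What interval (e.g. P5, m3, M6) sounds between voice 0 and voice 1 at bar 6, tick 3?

voice 0=E3 voice 1=E4 -> P8

P8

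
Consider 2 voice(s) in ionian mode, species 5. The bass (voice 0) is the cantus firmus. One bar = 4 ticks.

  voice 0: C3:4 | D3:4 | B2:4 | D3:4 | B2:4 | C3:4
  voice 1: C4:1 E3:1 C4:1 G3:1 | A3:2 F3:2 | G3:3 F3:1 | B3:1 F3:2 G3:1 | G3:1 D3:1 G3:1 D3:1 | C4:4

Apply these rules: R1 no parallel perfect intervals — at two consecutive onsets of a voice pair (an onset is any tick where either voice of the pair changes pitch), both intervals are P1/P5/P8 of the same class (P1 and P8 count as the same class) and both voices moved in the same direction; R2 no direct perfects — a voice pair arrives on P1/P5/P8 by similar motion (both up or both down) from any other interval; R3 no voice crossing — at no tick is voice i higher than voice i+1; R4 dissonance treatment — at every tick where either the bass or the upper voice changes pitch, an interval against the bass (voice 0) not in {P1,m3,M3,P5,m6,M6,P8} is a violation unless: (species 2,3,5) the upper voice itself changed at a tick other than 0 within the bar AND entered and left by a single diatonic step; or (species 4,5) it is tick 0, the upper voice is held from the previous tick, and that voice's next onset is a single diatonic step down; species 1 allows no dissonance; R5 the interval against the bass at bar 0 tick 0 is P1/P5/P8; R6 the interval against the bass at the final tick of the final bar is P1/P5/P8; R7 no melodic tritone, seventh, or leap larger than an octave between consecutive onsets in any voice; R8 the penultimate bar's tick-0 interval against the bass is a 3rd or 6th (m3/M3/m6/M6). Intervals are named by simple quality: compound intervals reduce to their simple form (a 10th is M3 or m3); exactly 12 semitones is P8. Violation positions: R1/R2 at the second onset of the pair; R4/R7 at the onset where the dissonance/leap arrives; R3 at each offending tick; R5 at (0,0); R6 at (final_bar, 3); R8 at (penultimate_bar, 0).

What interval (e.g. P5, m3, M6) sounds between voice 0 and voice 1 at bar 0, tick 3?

P5

voice 0=C3 voice 1=G3 -> P5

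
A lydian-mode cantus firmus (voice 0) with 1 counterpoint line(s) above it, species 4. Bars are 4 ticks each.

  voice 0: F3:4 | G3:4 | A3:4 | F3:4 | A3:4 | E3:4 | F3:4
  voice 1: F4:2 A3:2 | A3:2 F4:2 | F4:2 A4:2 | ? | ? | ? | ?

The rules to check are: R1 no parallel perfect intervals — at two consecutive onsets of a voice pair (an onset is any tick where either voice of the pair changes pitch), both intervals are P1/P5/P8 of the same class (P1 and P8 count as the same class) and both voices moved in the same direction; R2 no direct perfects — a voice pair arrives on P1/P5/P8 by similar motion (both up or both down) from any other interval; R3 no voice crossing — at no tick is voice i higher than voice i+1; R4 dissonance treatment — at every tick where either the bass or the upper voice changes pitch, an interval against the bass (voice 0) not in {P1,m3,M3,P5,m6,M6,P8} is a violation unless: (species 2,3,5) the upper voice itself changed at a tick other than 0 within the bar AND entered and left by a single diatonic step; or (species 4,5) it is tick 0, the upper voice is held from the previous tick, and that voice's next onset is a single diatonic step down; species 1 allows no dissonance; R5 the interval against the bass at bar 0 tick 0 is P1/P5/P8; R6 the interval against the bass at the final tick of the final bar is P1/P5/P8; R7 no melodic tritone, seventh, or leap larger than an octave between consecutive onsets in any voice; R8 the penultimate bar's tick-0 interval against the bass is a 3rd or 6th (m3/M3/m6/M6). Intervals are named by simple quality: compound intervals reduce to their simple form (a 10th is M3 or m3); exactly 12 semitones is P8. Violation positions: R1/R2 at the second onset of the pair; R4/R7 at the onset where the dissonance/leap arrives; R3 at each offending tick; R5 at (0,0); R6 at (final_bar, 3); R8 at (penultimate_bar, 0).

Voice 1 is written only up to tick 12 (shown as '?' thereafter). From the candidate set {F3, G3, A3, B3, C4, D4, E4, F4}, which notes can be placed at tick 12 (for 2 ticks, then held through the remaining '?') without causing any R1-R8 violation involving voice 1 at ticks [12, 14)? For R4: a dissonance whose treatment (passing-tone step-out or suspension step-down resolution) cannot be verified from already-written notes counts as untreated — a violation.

{A3, D4}

F3: violates R1,R7
G3: violates R4,R7
A3: legal
B3: violates R4,R7
C4: violates R2
D4: legal
E4: violates R4
F4: violates R1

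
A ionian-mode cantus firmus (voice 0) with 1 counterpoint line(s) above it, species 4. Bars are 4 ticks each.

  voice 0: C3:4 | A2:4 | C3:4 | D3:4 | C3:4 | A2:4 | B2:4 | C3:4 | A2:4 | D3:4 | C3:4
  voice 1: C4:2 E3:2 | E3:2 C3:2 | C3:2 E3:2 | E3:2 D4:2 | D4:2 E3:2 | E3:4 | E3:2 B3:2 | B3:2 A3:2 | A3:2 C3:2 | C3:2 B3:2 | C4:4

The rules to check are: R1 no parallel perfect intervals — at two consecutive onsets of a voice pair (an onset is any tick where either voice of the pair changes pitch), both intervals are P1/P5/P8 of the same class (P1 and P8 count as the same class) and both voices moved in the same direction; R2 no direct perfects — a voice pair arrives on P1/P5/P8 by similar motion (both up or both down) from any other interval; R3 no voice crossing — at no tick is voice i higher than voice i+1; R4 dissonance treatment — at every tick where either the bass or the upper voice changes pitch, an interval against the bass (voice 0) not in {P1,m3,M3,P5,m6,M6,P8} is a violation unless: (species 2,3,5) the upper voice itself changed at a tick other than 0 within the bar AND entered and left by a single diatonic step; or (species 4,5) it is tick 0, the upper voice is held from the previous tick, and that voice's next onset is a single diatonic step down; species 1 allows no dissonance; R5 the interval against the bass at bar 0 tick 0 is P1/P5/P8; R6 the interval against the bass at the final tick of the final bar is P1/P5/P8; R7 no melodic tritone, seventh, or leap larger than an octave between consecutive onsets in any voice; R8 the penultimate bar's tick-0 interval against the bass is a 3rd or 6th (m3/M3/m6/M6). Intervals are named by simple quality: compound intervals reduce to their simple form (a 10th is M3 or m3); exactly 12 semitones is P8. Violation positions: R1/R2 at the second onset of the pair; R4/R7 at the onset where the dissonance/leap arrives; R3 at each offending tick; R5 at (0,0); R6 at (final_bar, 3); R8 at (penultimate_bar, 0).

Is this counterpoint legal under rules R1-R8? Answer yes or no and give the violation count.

bar 0: v0=C3 v1=C4 (P8)
bar 1: v0=A2 v1=E3 (P5)
bar 2: v0=C3 v1=C3 (P1)
bar 3: v0=D3 v1=E3 (M2)
bar 4: v0=C3 v1=D4 (M2)
bar 5: v0=A2 v1=E3 (P5)
bar 6: v0=B2 v1=E3 (P4)
bar 7: v0=C3 v1=B3 (M7)
bar 8: v0=A2 v1=A3 (P8)
bar 9: v0=D3 v1=C3 (M2)
bar 10: v0=C3 v1=C4 (P8)
  R4 @ bar3.0: D3/E3 M2 untreated
  R7 @ bar3.2: E3->D4 leap 10st
  R4 @ bar4.0: C3/D4 M2 untreated
  R7 @ bar4.2: D4->E3 leap 10st
  R4 @ bar6.0: B2/E3 P4 untreated
  R3 @ bar9.0: D3 above C3
  R4 @ bar9.0: D3/C3 M2 untreated
  R8 @ bar9.0: penult M2 not 3rd/6th
  R3 @ bar9.1: D3 above C3
  R7 @ bar9.2: C3->B3 leap 11st

No (10 violations)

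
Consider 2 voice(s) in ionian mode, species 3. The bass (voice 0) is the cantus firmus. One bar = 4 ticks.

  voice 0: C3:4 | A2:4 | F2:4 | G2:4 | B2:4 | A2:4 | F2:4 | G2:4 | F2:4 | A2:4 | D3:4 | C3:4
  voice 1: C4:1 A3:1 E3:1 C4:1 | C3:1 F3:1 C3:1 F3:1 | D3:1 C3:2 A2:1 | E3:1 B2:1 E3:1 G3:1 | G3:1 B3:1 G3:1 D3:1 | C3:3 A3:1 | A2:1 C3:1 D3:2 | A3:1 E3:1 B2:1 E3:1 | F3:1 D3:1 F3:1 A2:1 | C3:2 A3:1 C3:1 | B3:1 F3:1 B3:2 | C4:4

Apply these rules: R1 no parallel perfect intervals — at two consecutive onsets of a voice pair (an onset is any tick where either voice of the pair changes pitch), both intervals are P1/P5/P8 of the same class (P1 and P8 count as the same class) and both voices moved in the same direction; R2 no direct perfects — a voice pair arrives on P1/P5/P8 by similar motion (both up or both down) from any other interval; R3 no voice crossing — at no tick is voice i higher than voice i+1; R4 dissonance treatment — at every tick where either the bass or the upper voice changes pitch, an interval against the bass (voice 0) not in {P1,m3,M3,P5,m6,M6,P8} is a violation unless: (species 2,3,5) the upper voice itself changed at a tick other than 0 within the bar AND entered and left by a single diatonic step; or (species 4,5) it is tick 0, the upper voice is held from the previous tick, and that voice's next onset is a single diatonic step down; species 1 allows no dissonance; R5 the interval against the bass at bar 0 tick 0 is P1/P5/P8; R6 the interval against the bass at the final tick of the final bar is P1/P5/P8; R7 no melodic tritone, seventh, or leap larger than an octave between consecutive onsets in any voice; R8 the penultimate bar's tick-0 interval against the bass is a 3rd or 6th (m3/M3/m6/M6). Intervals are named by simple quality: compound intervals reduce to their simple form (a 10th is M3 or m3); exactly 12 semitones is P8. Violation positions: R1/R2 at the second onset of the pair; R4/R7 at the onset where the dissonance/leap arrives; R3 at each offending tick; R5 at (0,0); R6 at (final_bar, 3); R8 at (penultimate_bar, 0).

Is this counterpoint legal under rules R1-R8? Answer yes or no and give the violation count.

No (4 violations)

bar 0: v0=C3 v1=C4 (P8)
bar 1: v0=A2 v1=C3 (m3)
bar 2: v0=F2 v1=D3 (M6)
bar 3: v0=G2 v1=E3 (M6)
bar 4: v0=B2 v1=G3 (m6)
bar 5: v0=A2 v1=C3 (m3)
bar 6: v0=F2 v1=A2 (M3)
bar 7: v0=G2 v1=A3 (M2)
bar 8: v0=F2 v1=F3 (P8)
bar 9: v0=A2 v1=C3 (m3)
bar 10: v0=D3 v1=B3 (M6)
bar 11: v0=C3 v1=C4 (P8)
  R4 @ bar7.0: G2/A3 M2 untreated
  R7 @ bar10.0: C3->B3 leap 11st
  R7 @ bar10.1: B3->F3 leap 6st
  R7 @ bar10.2: F3->B3 leap 6st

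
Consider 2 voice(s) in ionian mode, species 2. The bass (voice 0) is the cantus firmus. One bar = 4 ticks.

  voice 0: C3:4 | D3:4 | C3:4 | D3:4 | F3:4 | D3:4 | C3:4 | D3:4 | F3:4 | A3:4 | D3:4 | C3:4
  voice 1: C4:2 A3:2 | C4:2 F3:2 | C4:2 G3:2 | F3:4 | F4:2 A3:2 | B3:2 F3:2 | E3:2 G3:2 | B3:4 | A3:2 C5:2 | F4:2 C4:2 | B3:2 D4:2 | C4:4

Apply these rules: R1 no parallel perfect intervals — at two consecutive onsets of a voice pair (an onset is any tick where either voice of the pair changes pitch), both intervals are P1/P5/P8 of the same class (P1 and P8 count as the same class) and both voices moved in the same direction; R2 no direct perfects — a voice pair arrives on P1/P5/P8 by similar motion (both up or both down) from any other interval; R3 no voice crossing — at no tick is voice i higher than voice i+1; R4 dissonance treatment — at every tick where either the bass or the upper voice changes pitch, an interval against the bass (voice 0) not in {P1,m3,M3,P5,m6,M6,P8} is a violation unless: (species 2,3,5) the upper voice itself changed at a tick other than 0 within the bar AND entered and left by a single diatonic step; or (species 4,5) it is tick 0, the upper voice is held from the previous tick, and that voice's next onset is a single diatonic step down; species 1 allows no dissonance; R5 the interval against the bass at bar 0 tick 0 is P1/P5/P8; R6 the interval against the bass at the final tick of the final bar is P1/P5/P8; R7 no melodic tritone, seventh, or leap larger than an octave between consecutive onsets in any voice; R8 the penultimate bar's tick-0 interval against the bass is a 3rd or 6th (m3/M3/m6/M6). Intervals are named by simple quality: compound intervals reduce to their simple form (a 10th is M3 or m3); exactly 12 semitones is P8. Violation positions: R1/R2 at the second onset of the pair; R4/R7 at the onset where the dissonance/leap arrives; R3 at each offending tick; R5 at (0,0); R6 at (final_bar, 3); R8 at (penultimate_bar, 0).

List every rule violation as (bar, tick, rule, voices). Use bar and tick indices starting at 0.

(1, 0, R4, (0, 1))
(4, 0, R2, (0, 1))
(5, 2, R7, (1,))
(8, 2, R7, (1,))
(11, 0, R1, (0, 1))

bar 0: v0=C3 v1=C4 downbeat P8
bar 1: v0=D3 v1=C4 downbeat m7
bar 2: v0=C3 v1=C4 downbeat P8
bar 3: v0=D3 v1=F3 downbeat m3
bar 4: v0=F3 v1=F4 downbeat P8
bar 5: v0=D3 v1=B3 downbeat M6
bar 6: v0=C3 v1=E3 downbeat M3
bar 7: v0=D3 v1=B3 downbeat M6
bar 8: v0=F3 v1=A3 downbeat M3
bar 9: v0=A3 v1=F4 downbeat m6
bar 10: v0=D3 v1=B3 downbeat M6
bar 11: v0=C3 v1=C4 downbeat P8
  -> R4 @ bar 1 tick 0 v(0, 1): D3/C4 m7 untreated
  -> R2 @ bar 4 tick 0 v(0, 1): D3/F3 m3 -> F3/F4 P8 similar
  -> R7 @ bar 5 tick 2 v(1,): B3->F3 leap 6st
  -> R7 @ bar 8 tick 2 v(1,): A3->C5 leap 15st
  -> R1 @ bar 11 tick 0 v(0, 1): D3/D4 P8 -> C3/C4 P8 similar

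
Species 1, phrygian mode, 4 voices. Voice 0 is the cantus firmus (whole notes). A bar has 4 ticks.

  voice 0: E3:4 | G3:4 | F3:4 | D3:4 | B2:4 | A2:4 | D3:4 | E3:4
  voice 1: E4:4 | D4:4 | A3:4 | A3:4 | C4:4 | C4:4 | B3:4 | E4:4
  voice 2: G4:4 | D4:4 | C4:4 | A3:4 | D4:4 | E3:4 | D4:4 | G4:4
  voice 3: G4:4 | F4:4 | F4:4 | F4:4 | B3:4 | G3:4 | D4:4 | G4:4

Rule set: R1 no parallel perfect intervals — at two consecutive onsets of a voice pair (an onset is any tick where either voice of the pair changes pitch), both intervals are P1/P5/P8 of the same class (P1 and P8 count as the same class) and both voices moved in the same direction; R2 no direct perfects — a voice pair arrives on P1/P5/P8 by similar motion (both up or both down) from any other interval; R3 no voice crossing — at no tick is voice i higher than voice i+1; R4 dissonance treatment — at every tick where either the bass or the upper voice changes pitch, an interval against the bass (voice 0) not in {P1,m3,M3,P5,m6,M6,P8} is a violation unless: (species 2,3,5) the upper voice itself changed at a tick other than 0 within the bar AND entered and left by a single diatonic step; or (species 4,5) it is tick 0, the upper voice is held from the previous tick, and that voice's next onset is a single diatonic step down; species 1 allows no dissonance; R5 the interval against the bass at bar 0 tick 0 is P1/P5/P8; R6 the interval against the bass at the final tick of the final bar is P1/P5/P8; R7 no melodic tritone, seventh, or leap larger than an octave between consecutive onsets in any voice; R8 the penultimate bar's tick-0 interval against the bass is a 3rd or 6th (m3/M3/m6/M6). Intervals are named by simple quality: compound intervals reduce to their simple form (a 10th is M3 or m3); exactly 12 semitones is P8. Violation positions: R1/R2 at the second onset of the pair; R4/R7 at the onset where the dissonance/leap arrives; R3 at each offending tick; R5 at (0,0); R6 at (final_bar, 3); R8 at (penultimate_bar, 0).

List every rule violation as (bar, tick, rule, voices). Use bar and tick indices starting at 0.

(0, 0, R5, (0, 2))
(0, 0, R5, (0, 3))
(1, 0, R2, (1, 2))
(1, 0, R4, (0, 3))
(2, 0, R1, (0, 2))
(3, 0, R1, (0, 2))
(4, 0, R2, (0, 3))
(4, 0, R3, (2, 3))
(4, 0, R4, (0, 1))
(4, 0, R7, (3,))
(4, 1, R3, (2, 3))
(4, 2, R3, (2, 3))
(4, 3, R3, (2, 3))
(5, 0, R2, (0, 2))
(5, 0, R3, (1, 2))
(5, 0, R4, (0, 3))
(5, 0, R7, (2,))
(5, 1, R3, (1, 2))
(5, 2, R3, (1, 2))
(5, 3, R3, (1, 2))
(6, 0, R2, (0, 2))
(6, 0, R2, (0, 3))
(6, 0, R2, (2, 3))
(6, 0, R7, (2,))
(6, 0, R8, (0, 2))
(6, 0, R8, (0, 3))
(7, 0, R1, (2, 3))
(7, 0, R2, (0, 1))
(7, 3, R6, (0, 2))
(7, 3, R6, (0, 3))

bar 0: v0=E3 v1=E4 v2=G4 v3=G4 downbeat m3
bar 1: v0=G3 v1=D4 v2=D4 v3=F4 downbeat m7
bar 2: v0=F3 v1=A3 v2=C4 v3=F4 downbeat P8
bar 3: v0=D3 v1=A3 v2=A3 v3=F4 downbeat m3
bar 4: v0=B2 v1=C4 v2=D4 v3=B3 downbeat P8
bar 5: v0=A2 v1=C4 v2=E3 v3=G3 downbeat m7
bar 6: v0=D3 v1=B3 v2=D4 v3=D4 downbeat P8
bar 7: v0=E3 v1=E4 v2=G4 v3=G4 downbeat m3
  -> R5 @ bar 0 tick 0 v(0, 2): opens on m3
  -> R5 @ bar 0 tick 0 v(0, 3): opens on m3
  -> R2 @ bar 1 tick 0 v(1, 2): E4/G4 m3 -> D4/D4 P1 similar
  -> R4 @ bar 1 tick 0 v(0, 3): G3/F4 m7 untreated
  -> R1 @ bar 2 tick 0 v(0, 2): G3/D4 P5 -> F3/C4 P5 similar
  -> R1 @ bar 3 tick 0 v(0, 2): F3/C4 P5 -> D3/A3 P5 similar
  -> R2 @ bar 4 tick 0 v(0, 3): D3/F4 m3 -> B2/B3 P8 similar
  -> R3 @ bar 4 tick 0 v(2, 3): D4 above B3
  -> R4 @ bar 4 tick 0 v(0, 1): B2/C4 m2 untreated
  -> R7 @ bar 4 tick 0 v(3,): F4->B3 leap 6st
  -> R3 @ bar 4 tick 1 v(2, 3): D4 above B3
  -> R3 @ bar 4 tick 2 v(2, 3): D4 above B3
  -> R3 @ bar 4 tick 3 v(2, 3): D4 above B3
  -> R2 @ bar 5 tick 0 v(0, 2): B2/D4 m3 -> A2/E3 P5 similar
  -> R3 @ bar 5 tick 0 v(1, 2): C4 above E3
  -> R4 @ bar 5 tick 0 v(0, 3): A2/G3 m7 untreated
  -> R7 @ bar 5 tick 0 v(2,): D4->E3 leap 10st
  -> R3 @ bar 5 tick 1 v(1, 2): C4 above E3
  -> R3 @ bar 5 tick 2 v(1, 2): C4 above E3
  -> R3 @ bar 5 tick 3 v(1, 2): C4 above E3
  -> R2 @ bar 6 tick 0 v(0, 2): A2/E3 P5 -> D3/D4 P8 similar
  -> R2 @ bar 6 tick 0 v(0, 3): A2/G3 m7 -> D3/D4 P8 similar
  -> R2 @ bar 6 tick 0 v(2, 3): E3/G3 m3 -> D4/D4 P1 similar
  -> R7 @ bar 6 tick 0 v(2,): E3->D4 leap 10st
  -> R8 @ bar 6 tick 0 v(0, 2): penult P8 not 3rd/6th
  -> R8 @ bar 6 tick 0 v(0, 3): penult P8 not 3rd/6th
  -> R1 @ bar 7 tick 0 v(2, 3): D4/D4 P1 -> G4/G4 P1 similar
  -> R2 @ bar 7 tick 0 v(0, 1): D3/B3 M6 -> E3/E4 P8 similar
  -> R6 @ bar 7 tick 3 v(0, 2): closes on m3
  -> R6 @ bar 7 tick 3 v(0, 3): closes on m3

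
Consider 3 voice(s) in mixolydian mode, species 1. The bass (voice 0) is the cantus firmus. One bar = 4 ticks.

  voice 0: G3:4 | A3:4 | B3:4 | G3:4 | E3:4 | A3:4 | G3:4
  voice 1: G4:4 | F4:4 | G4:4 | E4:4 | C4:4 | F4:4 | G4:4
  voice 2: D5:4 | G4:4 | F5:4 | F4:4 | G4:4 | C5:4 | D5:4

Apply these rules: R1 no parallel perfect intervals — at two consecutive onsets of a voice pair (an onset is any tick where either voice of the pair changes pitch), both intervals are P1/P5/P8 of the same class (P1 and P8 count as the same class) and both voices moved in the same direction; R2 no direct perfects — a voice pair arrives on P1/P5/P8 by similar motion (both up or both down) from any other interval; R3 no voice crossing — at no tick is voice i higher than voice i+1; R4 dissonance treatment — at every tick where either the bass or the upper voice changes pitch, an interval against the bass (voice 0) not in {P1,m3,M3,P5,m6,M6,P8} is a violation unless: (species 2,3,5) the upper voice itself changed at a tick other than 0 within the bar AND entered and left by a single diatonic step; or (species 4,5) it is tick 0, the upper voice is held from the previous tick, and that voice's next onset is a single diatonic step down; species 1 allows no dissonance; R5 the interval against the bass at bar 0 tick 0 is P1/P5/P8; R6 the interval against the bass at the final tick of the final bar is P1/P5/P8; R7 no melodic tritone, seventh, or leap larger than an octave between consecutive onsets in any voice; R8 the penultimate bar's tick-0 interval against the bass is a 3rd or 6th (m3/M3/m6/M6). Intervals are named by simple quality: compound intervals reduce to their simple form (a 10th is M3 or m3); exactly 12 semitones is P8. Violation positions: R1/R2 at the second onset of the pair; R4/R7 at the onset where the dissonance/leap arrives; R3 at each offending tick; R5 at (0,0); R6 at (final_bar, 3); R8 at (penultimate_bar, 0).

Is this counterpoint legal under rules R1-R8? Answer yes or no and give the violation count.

bar 0: v0=G3 v1=G4 v2=D5 (P5)
bar 1: v0=A3 v1=F4 v2=G4 (m7)
bar 2: v0=B3 v1=G4 v2=F5 (TT)
bar 3: v0=G3 v1=E4 v2=F4 (m7)
bar 4: v0=E3 v1=C4 v2=G4 (m3)
bar 5: v0=A3 v1=F4 v2=C5 (m3)
bar 6: v0=G3 v1=G4 v2=D5 (P5)
  R4 @ bar1.0: A3/G4 m7 untreated
  R4 @ bar2.0: B3/F5 TT untreated
  R7 @ bar2.0: G4->F5 leap 10st
  R4 @ bar3.0: G3/F4 m7 untreated
  R1 @ bar5.0: C4/G4 P5 -> F4/C5 P5 similar
  R1 @ bar6.0: F4/C5 P5 -> G4/D5 P5 similar

No (6 violations)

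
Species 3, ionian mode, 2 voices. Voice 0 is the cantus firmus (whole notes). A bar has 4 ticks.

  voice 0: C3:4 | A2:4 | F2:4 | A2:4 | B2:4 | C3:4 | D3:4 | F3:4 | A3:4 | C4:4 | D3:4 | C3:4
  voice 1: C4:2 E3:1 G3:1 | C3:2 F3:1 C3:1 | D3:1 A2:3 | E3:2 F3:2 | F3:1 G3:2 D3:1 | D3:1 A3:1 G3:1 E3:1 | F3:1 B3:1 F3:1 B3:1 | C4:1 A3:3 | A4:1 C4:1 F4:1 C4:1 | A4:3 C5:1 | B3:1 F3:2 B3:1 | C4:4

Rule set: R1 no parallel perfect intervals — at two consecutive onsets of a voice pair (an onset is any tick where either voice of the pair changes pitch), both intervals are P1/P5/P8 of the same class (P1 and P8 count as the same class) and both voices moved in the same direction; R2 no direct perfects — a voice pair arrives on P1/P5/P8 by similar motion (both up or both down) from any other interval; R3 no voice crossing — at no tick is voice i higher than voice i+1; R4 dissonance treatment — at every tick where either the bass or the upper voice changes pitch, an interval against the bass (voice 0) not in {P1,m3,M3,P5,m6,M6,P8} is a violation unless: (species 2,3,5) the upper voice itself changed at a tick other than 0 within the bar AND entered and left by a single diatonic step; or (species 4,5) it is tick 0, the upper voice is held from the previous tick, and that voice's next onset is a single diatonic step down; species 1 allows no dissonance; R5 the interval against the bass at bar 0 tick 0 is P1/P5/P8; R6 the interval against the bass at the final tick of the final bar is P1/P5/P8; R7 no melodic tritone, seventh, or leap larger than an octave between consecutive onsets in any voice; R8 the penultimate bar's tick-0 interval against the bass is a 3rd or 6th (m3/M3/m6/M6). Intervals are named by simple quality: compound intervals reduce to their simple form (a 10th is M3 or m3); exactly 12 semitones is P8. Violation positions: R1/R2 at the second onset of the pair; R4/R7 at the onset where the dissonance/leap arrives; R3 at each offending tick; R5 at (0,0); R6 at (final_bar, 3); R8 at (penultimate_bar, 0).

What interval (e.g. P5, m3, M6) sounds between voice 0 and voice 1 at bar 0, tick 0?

P8

voice 0=C3 voice 1=C4 -> P8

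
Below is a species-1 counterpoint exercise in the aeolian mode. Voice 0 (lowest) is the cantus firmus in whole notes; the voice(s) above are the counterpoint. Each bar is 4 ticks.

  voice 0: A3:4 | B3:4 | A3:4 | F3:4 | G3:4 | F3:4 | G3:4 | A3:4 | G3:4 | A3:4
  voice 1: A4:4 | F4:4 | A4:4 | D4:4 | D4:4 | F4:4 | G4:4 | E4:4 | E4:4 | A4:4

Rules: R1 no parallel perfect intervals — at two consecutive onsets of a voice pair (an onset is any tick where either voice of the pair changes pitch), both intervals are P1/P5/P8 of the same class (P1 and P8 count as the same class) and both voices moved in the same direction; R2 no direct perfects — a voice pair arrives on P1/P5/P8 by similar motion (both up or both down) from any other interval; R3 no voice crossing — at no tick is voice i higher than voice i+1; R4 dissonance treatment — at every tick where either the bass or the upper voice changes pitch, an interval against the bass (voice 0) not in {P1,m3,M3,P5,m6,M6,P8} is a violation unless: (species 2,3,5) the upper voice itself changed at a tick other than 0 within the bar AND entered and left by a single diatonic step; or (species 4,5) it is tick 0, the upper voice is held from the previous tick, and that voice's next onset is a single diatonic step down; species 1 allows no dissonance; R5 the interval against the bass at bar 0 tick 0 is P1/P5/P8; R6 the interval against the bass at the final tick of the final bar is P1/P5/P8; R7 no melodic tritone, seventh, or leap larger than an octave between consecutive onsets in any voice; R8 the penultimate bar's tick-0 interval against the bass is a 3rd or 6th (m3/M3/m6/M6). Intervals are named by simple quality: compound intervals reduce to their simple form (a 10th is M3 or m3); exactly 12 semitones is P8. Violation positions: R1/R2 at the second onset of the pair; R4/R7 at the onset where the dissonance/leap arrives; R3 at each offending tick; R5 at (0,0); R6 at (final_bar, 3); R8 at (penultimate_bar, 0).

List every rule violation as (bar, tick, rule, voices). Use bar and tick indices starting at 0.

bar 0: v0=A3 v1=A4 downbeat P8
bar 1: v0=B3 v1=F4 downbeat TT
bar 2: v0=A3 v1=A4 downbeat P8
bar 3: v0=F3 v1=D4 downbeat M6
bar 4: v0=G3 v1=D4 downbeat P5
bar 5: v0=F3 v1=F4 downbeat P8
bar 6: v0=G3 v1=G4 downbeat P8
bar 7: v0=A3 v1=E4 downbeat P5
bar 8: v0=G3 v1=E4 downbeat M6
bar 9: v0=A3 v1=A4 downbeat P8
  -> R4 @ bar 1 tick 0 v(0, 1): B3/F4 TT untreated
  -> R1 @ bar 6 tick 0 v(0, 1): F3/F4 P8 -> G3/G4 P8 similar
  -> R2 @ bar 9 tick 0 v(0, 1): G3/E4 M6 -> A3/A4 P8 similar

(1, 0, R4, (0, 1))
(6, 0, R1, (0, 1))
(9, 0, R2, (0, 1))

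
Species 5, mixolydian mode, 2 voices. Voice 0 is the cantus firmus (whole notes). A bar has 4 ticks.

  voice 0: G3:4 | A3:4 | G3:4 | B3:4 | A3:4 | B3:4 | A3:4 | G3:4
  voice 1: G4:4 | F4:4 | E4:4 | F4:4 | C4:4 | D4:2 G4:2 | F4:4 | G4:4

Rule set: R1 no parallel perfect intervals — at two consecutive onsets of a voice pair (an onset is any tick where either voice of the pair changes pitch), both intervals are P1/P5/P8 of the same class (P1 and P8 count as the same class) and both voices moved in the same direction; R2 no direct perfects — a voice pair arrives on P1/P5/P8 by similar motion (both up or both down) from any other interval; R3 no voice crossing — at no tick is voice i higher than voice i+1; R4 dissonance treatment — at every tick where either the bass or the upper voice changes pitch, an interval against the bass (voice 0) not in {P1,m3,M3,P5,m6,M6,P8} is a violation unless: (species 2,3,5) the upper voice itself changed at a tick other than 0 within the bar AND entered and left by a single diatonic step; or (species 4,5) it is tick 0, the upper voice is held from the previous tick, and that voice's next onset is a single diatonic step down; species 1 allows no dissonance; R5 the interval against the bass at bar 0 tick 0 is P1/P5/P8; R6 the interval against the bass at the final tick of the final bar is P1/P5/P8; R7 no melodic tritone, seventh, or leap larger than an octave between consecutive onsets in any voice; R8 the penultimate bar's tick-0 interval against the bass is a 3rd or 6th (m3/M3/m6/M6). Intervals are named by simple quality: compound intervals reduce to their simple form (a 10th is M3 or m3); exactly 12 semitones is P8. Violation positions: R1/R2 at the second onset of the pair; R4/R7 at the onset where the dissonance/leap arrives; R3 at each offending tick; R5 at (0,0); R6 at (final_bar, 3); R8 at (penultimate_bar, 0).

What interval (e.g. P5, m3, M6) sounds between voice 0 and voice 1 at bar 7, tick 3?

P8

voice 0=G3 voice 1=G4 -> P8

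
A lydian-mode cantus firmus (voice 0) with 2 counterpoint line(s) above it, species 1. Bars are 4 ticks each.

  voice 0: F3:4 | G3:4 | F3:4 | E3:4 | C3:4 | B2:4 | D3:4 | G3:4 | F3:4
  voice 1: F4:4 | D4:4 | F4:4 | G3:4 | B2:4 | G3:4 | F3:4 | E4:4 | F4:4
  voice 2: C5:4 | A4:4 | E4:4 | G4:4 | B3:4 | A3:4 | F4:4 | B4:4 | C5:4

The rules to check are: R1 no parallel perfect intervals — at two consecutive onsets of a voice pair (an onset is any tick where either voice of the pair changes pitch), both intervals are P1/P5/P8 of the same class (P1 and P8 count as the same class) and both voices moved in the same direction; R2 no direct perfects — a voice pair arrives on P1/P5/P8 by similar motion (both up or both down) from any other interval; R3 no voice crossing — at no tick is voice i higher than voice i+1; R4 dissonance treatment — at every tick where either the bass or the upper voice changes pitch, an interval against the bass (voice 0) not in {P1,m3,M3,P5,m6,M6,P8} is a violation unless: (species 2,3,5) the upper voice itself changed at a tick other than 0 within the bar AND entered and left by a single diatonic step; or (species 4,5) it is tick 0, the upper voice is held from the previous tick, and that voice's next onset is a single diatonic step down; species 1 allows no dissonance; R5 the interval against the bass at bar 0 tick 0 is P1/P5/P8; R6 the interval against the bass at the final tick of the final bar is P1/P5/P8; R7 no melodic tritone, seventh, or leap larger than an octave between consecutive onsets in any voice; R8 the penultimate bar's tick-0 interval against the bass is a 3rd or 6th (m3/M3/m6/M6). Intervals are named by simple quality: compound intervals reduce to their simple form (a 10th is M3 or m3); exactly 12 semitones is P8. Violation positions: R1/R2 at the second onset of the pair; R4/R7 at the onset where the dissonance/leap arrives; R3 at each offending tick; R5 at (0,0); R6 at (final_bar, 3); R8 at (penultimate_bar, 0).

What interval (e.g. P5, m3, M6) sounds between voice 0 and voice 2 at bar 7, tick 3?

voice 0=G3 voice 2=B4 -> M3

M3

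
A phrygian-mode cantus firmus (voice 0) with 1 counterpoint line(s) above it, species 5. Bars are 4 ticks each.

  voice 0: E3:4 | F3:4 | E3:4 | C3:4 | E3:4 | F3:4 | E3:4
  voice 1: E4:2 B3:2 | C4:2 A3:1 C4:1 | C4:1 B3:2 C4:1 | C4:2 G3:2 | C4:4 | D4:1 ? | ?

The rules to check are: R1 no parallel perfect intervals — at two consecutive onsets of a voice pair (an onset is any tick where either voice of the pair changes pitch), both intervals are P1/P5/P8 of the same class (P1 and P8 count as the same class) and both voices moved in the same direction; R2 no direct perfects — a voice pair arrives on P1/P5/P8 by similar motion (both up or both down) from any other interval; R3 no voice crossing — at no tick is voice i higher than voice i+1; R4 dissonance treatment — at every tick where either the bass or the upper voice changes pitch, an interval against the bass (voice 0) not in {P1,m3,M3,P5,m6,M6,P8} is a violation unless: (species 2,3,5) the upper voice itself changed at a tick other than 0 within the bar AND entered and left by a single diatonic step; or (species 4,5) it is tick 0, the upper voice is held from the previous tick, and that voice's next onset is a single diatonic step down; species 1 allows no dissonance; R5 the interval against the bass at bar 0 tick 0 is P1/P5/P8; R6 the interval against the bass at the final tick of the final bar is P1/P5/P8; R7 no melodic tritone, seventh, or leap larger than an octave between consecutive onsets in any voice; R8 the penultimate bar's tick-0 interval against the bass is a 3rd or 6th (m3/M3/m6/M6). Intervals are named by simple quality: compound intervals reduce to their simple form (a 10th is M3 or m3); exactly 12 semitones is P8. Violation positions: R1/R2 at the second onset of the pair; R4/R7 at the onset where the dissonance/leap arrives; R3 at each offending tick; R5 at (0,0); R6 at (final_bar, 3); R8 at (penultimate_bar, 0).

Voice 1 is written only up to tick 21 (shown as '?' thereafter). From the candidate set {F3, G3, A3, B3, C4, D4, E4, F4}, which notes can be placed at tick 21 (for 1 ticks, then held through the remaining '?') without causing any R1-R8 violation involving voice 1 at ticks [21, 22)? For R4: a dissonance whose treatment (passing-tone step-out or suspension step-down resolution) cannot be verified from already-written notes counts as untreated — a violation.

{A3, C4, D4, F3, F4}

F3: legal
G3: violates R4
A3: legal
B3: violates R4
C4: legal
D4: legal
E4: violates R4
F4: legal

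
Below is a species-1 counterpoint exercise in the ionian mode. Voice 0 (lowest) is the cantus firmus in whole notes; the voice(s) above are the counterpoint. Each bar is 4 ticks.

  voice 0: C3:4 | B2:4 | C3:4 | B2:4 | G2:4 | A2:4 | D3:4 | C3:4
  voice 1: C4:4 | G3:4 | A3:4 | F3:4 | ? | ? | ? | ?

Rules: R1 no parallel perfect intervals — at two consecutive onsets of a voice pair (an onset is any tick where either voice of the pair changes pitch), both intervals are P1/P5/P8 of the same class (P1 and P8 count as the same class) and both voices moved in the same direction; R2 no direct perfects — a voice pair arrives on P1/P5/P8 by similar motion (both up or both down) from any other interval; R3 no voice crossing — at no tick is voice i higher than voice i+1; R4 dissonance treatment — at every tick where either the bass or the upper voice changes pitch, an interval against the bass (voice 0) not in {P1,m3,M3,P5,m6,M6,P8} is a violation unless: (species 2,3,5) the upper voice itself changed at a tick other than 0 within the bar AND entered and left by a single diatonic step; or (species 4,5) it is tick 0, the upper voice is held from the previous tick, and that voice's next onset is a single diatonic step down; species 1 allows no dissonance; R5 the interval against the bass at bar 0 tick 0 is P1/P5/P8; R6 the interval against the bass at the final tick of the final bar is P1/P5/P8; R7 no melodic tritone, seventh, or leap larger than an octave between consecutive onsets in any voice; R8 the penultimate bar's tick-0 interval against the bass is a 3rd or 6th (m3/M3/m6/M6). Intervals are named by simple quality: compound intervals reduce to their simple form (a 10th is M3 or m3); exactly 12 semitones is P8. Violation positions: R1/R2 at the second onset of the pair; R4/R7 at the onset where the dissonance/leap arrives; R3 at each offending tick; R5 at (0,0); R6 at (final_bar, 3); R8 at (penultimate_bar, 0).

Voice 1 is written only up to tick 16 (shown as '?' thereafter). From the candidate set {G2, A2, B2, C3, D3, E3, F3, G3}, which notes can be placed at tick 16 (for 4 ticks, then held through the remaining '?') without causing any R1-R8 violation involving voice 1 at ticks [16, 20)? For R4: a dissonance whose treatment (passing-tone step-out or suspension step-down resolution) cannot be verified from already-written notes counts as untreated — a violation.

G2: violates R2,R7
A2: violates R4
B2: violates R7
C3: violates R4
D3: violates R2
E3: legal
F3: violates R4
G3: legal

{E3, G3}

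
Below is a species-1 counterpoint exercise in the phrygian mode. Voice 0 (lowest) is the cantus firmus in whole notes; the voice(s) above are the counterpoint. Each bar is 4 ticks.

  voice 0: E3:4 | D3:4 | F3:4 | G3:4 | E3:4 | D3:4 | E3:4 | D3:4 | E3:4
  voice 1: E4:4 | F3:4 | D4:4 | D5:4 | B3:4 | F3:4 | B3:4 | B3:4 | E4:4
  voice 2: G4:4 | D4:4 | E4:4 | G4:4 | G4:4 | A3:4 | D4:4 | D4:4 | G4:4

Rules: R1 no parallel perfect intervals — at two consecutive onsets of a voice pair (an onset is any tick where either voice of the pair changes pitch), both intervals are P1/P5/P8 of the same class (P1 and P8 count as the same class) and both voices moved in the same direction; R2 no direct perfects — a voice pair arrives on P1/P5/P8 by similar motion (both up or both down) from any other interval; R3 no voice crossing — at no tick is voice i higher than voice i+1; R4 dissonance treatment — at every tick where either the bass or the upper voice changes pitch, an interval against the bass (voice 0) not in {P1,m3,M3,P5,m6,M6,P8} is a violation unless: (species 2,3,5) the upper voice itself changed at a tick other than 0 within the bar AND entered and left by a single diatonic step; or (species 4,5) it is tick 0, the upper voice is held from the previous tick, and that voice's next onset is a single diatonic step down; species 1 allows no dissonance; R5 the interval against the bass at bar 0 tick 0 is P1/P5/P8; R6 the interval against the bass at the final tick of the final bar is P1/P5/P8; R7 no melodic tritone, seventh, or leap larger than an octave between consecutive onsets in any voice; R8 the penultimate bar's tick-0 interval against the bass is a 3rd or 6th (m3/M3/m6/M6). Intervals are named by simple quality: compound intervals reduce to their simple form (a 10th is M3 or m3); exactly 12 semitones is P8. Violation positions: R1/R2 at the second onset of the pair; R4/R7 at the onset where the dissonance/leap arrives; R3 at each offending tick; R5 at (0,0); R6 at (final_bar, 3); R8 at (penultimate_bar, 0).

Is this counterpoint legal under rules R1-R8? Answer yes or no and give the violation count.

bar 0: v0=E3 v1=E4 v2=G4 (m3)
bar 1: v0=D3 v1=F3 v2=D4 (P8)
bar 2: v0=F3 v1=D4 v2=E4 (M7)
bar 3: v0=G3 v1=D5 v2=G4 (P8)
bar 4: v0=E3 v1=B3 v2=G4 (m3)
bar 5: v0=D3 v1=F3 v2=A3 (P5)
bar 6: v0=E3 v1=B3 v2=D4 (m7)
bar 7: v0=D3 v1=B3 v2=D4 (P8)
bar 8: v0=E3 v1=E4 v2=G4 (m3)
  R5 @ bar0.0: opens on m3
  R2 @ bar1.0: E3/G4 m3 -> D3/D4 P8 similar
  R7 @ bar1.0: E4->F3 leap 11st
  R4 @ bar2.0: F3/E4 M7 untreated
  R2 @ bar3.0: F3/D4 M6 -> G3/D5 P5 similar
  R2 @ bar3.0: F3/E4 M7 -> G3/G4 P8 similar
  R2 @ bar3.0: D4/E4 M2 -> D5/G4 P5 similar
  R3 @ bar3.0: D5 above G4
  R3 @ bar3.1: D5 above G4
  R3 @ bar3.2: D5 above G4
  R3 @ bar3.3: D5 above G4
  R1 @ bar4.0: G3/D5 P5 -> E3/B3 P5 similar
  R7 @ bar4.0: D5->B3 leap 15st
  R2 @ bar5.0: E3/G4 m3 -> D3/A3 P5 similar
  R7 @ bar5.0: B3->F3 leap 6st
  R7 @ bar5.0: G4->A3 leap 10st
  R2 @ bar6.0: D3/F3 m3 -> E3/B3 P5 similar
  R4 @ bar6.0: E3/D4 m7 untreated
  R7 @ bar6.0: F3->B3 leap 6st
  R8 @ bar7.0: penult P8 not 3rd/6th
  R2 @ bar8.0: D3/B3 M6 -> E3/E4 P8 similar
  R6 @ bar8.3: closes on m3

No (22 violations)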